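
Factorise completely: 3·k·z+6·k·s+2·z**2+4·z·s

(z+2·s)·(3·k+2·z)

Group: z·(3·k+2·z) + 2·s·(3·k+2·z); both groups contain (3·k+2·z).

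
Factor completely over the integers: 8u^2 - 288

Pull out the common factor 8; u^2 - 36 is a difference of squares.

8(u + 6)(u - 6)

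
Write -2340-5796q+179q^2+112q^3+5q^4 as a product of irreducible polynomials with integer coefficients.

Trying the rational-root candidates, q = 6 is a root, giving the factor (q-6) and quotient 5q^3+142q^2+1031q+390.
Next, q = -15 is a root, so (q+15) is a factor; dividing leaves 5q^2+67q+26.
The remaining quadratic factors as (5q+2)(q+13).

(5q+2)(q+13)(q+15)(q-6)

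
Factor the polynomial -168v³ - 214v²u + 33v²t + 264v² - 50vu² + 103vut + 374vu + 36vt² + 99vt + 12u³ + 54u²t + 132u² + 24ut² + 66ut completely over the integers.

Group: 7v(-24v² - 34vu - 9vt - 12u² - 6ut) + (-u - 4t - 11)(-24v² - 34vu - 9vt - 12u² - 6ut); both groups contain (-24v² - 34vu - 9vt - 12u² - 6ut), so (7v - u - 4t - 11) is a factor with cofactor -24v² - 34vu - 9vt - 12u² - 6ut.
The cofactor groups again: -24v² - 34vu - 9vt - 12u² - 6ut = -3v(8v + 6u + 3t) - 2u(8v + 6u + 3t); both groups contain (8v + 6u + 3t), giving -(3v + 2u)(8v + 6u + 3t).

-(7v - u - 4t - 11)(3v + 2u)(8v + 6u + 3t)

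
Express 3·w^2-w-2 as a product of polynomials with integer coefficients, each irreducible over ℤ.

Need a pair with product 3·(-2) = -6 and sum -1: that's -3 and 2.
Split the middle term: 3·w^2-3·w + 2·w-2 = 3·w·(w-1) + 2·(w-1).

(3·w+2)·(w-1)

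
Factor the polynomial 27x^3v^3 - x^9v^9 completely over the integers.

-v^3x^3(x^2v^2 - 3)(x^4v^4 + 3x^2v^2 + 9)

Pull out the common factor x^3v^3, leaving -x^6v^6 + 27.
Recognize a difference of cubes with the parts 3 and x^2v^2.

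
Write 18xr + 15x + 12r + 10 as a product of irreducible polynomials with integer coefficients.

Group as (18xr + 15x) + (12r + 10) = 3x(6r + 5) + 2(6r + 5).
Both groups share the factor (6r + 5).

(3x + 2)(6r + 5)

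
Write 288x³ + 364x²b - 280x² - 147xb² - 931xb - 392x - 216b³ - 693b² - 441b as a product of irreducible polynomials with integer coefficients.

(4x - 3b - 7)(9x + 8b + 7)(8x + 9b)

Group: 9x(32x² + 12xb - 56x - 27b² - 63b) + (8b + 7)(32x² + 12xb - 56x - 27b² - 63b); both groups contain (32x² + 12xb - 56x - 27b² - 63b), so (9x + 8b + 7) is a factor with cofactor 32x² + 12xb - 56x - 27b² - 63b.
The cofactor groups again: 32x² + 12xb - 56x - 27b² - 63b = 4x(8x + 9b) + (-3b - 7)(8x + 9b); both groups contain (8x + 9b), giving (4x - 3b - 7)(8x + 9b).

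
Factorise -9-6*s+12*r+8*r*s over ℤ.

(2*s+3)*(4*r-3)

Group as (8*r*s+12*r) + (-6*s-9) = 4*r*(2*s+3) - 3*(2*s+3).
Both groups share the factor (2*s+3).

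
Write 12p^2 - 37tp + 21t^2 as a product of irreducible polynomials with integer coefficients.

Group: 7t(3t - 4p) - 3p(3t - 4p); both groups contain (3t - 4p).

(7t - 3p)(3t - 4p)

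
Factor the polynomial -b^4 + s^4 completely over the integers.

Difference of squares twice: with A = s and B = b, A⁴ − B⁴ = (A² − B²)(A² + B²), and A² − B² factors again.

(s - b)(s + b)(s^2 + b^2)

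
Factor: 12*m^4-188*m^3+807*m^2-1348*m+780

Among the possible rational roots, m = 13/6 is a root, giving the factor (6*m-13) and quotient 2*m^3-27*m^2+76*m-60.
Continuing, m = 3/2 is a root, giving the factor (2*m-3) and quotient m^2-12*m+20.
The remaining quadratic factors as (m-2)(m-10).

(2*m-3)*(6*m-13)*(m-10)*(m-2)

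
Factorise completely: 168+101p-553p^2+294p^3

Testing divisors of the constant over divisors of the leading coefficient, p = 7/6 is a root, giving the factor (6p-7) and quotient 49p^2-35p-24.
The remaining quadratic factors as (7p+3)(7p-8).

(6p-7)(7p+3)(7p-8)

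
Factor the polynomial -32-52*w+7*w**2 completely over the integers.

Need a pair with product 7·(-32) = -224 and sum -52: that's -56 and 4.
Split the middle term: 7*w**2-56*w + 4*w-32 = 7*w*(w-8) + 4*(w-8).

(7*w+4)*(w-8)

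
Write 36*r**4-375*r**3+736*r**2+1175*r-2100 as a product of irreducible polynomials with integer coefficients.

(3*r+5)*(3*r-4)*(4*r-15)*(r-7)

By the rational root theorem, r = 4/3 is a root, giving the factor (3*r-4) and quotient 12*r**3-109*r**2+100*r+525.
Then r = -5/3 is a root, so (3*r+5) divides it; the quotient is 4*r**2-43*r+105.
The remaining quadratic factors as (4*r-15)(r-7).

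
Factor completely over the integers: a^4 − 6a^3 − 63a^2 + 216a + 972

(a + 3)(a + 6)(a − 6)(a − 9)

Among the possible rational roots, a = 9 is a root, so (a − 9) divides it; the quotient is a^3 + 3a^2 − 36a − 108.
Then a = 6 is a root, so (a − 6) is a factor; dividing leaves a^2 + 9a + 18.
The remaining quadratic factors as (a + 3)(a + 6).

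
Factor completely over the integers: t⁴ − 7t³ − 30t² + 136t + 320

(t + 2)(t + 4)(t − 5)(t − 8)

Among the possible rational roots, t = 5 is a root, so (t − 5) is a factor; dividing leaves t³ − 2t² − 40t − 64.
Next, t = −2 is a root, so (t + 2) divides it; the quotient is t² − 4t − 32.
The remaining quadratic factors as (t − 8)(t + 4).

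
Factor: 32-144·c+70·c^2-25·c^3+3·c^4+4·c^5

Testing divisors of the constant over divisors of the leading coefficient, c = 1/4 is a root, so (4·c-1) is a factor; dividing leaves c^4+c^3-6·c^2+16·c-32.
Continuing, c = -4 is a root, giving the factor (c+4) and quotient c^3-3·c^2+6·c-8.
Next, c = 2 is a root, so (c-2) is a factor; dividing leaves c^2-c+4.
The quadratic c^2-c+4 has discriminant -15 < 0 and is irreducible over ℤ.

(4·c-1)·(c+4)·(c-2)·(c^2-c+4)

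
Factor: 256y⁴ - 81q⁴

(4y - 3q)(4y + 3q)(16y² + 9q²)

Write as (16y²)² − (9q²)², then factor 16y² - 9q² once more.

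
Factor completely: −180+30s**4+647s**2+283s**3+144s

(5s−2)(6s+5)(s+3)(s+6)

Testing divisors of the constant over divisors of the leading coefficient, s = −6 is a root, so (s+6) divides it; the quotient is 30s**3+103s**2+29s−30.
Then s = −5/6 is a root, giving the factor (6s+5) and quotient 5s**2+13s−6.
The remaining quadratic factors as (5s−2)(s+3).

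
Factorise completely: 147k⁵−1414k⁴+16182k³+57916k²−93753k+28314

Testing divisors of the constant over divisors of the leading coefficient, k = −11/3 is a root, so (3k+11) divides it; the quotient is 49k⁴−651k³+7781k²−9225k+2574.
Then k = 3/7 is a root, so (7k−3) divides it; the quotient is 7k³−90k²+1073k−858.
Then k = 6/7 is a root, giving the factor (7k−6) and quotient k²−12k+143.
The quadratic k²−12k+143 has discriminant −428 < 0 and is irreducible over ℤ.

(3k+11)(7k−3)(7k−6)(k²−12k+143)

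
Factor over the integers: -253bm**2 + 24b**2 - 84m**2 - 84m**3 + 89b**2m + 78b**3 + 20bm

(13b + 4m + 4)(2b - 3m)(3b + 7m)

Group: 13b(6b**2 + 5bm - 21m**2) + (4m + 4)(6b**2 + 5bm - 21m**2); both groups contain (6b**2 + 5bm - 21m**2), so (13b + 4m + 4) is a factor with cofactor 6b**2 + 5bm - 21m**2.
The cofactor groups again: 6b**2 + 5bm - 21m**2 = 3b(2b - 3m) + 7m(2b - 3m); both groups contain (2b - 3m), giving (3b + 7m)(2b - 3m).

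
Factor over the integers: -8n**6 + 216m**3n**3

Pull out the common factor 8n**3, leaving 27m**3 - n**3.
Recognize a difference of cubes with the parts 3m and n.

8n**3(3m - n)(9m**2 + 3mn + n**2)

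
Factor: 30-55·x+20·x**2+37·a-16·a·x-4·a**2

Group: -a·(4·a-4·x+3) + (-5·x+10)·(4·a-4·x+3); both groups contain (4·a-4·x+3).

-(4·a-4·x+3)·(a+5·x-10)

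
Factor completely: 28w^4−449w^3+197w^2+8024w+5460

(4w+13)(7w+5)(w−14)(w−6)

Trying the rational-root candidates, w = 14 is a root, so (w−14) divides it; the quotient is 28w^3−57w^2−601w−390.
Then w = −13/4 is a root, so (4w+13) divides it; the quotient is 7w^2−37w−30.
The remaining quadratic factors as (7w+5)(w−6).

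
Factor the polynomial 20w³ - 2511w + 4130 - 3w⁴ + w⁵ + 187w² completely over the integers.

(w + 7)(w - 2)(w - 5)(w² - 3w + 59)

By the rational root theorem, w = 5 is a root, so (w - 5) is a factor; dividing leaves w⁴ + 2w³ + 30w² + 337w - 826.
Then w = -7 is a root, so (w + 7) is a factor; dividing leaves w³ - 5w² + 65w - 118.
Then w = 2 is a root, so (w - 2) divides it; the quotient is w² - 3w + 59.
The quadratic w² - 3w + 59 has discriminant -227 < 0 and is irreducible over ℤ.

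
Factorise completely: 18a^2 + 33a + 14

(3a + 2)(6a + 7)

Need a pair with product 18·14 = 252 and sum 33: that's 12 and 21.
Split the middle term: 18a^2 + 12a + 21a + 14 = 6a(3a + 2) + 7(3a + 2).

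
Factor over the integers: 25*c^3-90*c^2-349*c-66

(5*c+1)*(5*c+11)*(c-6)

Testing divisors of the constant over divisors of the leading coefficient, c = 6 is a root, so (c-6) divides it; the quotient is 25*c^2+60*c+11.
The remaining quadratic factors as (5*c+1)(5*c+11).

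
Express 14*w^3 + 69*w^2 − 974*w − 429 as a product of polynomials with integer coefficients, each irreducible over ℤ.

(2*w − 13)*(7*w + 3)*(w + 11)

Among the possible rational roots, w = −3/7 is a root, giving the factor (7*w + 3) and quotient 2*w^2 + 9*w − 143.
The remaining quadratic factors as (w + 11)(2*w − 13).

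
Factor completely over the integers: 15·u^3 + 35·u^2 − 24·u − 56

(3·u + 7)·(5·u^2 − 8)

Group as (15·u^3 − 24·u) + (35·u^2 − 56) = 3·u·(5·u^2 − 8) + 7·(5·u^2 − 8).
Both groups share the factor (5·u^2 − 8).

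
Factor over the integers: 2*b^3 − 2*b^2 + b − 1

(b − 1)*(2*b^2 + 1)

Group as (2*b^3 + b) + (−2*b^2 − 1) = b*(2*b^2 + 1) − (2*b^2 + 1).
Both groups share the factor (2*b^2 + 1).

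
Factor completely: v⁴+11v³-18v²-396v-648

(v+2)(v+6)(v+9)(v-6)

Among the possible rational roots, v = -9 is a root, so (v+9) is a factor; dividing leaves v³+2v²-36v-72.
Then v = -6 is a root, giving the factor (v+6) and quotient v²-4v-12.
The remaining quadratic factors as (v-6)(v+2).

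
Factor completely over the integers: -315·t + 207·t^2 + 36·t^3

Pull out the common factor 9·t, then factor the remaining trinomial.

9·t·(4·t - 5)·(t + 7)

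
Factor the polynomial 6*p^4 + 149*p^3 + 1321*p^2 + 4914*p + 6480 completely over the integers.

(2*p + 9)*(3*p + 10)*(p + 8)*(p + 9)

Among the possible rational roots, p = -8 is a root, so (p + 8) divides it; the quotient is 6*p^3 + 101*p^2 + 513*p + 810.
Then p = -9 is a root, so (p + 9) divides it; the quotient is 6*p^2 + 47*p + 90.
The remaining quadratic factors as (3*p + 10)(2*p + 9).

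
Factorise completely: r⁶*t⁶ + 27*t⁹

t⁶*(r² + 3*t)*(r⁴ - 3*r²*t + 9*t²)

Every term has a factor of t⁶; factoring it out leaves r⁶ + 27*t³.
Recognize a sum of cubes with the parts 3*t and r².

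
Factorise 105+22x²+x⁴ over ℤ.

Substitute u = x² to get a quadratic in u, then factor.
x²+7 is irreducible over ℤ (always positive, so no real roots).
x²+15 is irreducible over ℤ (always positive, so no real roots).

(x²+15)(x²+7)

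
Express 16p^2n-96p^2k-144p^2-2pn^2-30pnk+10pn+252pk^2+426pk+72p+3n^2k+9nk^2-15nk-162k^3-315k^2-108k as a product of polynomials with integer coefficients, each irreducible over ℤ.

Group: 8p(2pn-12pk-18p-3nk+18k^2+27k) + (-n-9k-4)(2pn-12pk-18p-3nk+18k^2+27k); both groups contain (2pn-12pk-18p-3nk+18k^2+27k), so (8p-n-9k-4) is a factor with cofactor 2pn-12pk-18p-3nk+18k^2+27k.
The cofactor groups again: 2pn-12pk-18p-3nk+18k^2+27k = n(2p-3k) + (-6k-9)(2p-3k); both groups contain (2p-3k), giving (n-6k-9)(2p-3k).

(2p-3k)(n-6k-9)(8p-n-9k-4)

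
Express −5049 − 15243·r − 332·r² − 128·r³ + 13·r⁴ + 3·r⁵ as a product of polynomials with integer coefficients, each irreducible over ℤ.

Trying the rational-root candidates, r = 9 is a root, so (r − 9) divides it; the quotient is 3·r⁴ + 40·r³ + 232·r² + 1756·r + 561.
Then r = −1/3 is a root, giving the factor (3·r + 1) and quotient r³ + 13·r² + 73·r + 561.
Next, r = −11 is a root, so (r + 11) is a factor; dividing leaves r² + 2·r + 51.
The quadratic r² + 2·r + 51 has discriminant −200 < 0 and is irreducible over ℤ.

(3·r + 1)·(r + 11)·(r − 9)·(r² + 2·r + 51)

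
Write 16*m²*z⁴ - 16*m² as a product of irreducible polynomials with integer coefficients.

16*m²*(z + 1)*(z - 1)*(z² + 1)

Factor out 16*m² first: what remains is z⁴ - 1.
Recognize a difference of squares with the parts z² and 1.
z² - 1 is again a difference of squares: (z - 1)*(z + 1).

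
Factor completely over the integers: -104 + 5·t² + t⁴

Substitute u = t² to get a quadratic in u, then factor.
t² + 13 is irreducible over ℤ (always positive, so no real roots).
t² - 8 is irreducible over ℤ (8 is not a perfect square).

(t² + 13)·(t² - 8)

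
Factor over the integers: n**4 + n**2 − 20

Substitute u = n**2 to get a quadratic in u, then factor.
n**2 + 5 is irreducible over ℤ (always positive, so no real roots).
n**2 − 4 is a difference of squares.

(n + 2)·(n − 2)·(n**2 + 5)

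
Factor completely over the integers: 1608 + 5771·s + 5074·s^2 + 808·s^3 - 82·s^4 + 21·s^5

(3·s + 8)·(7·s + 3)·(s + 1)·(s^2 - 8·s + 67)

Testing divisors of the constant over divisors of the leading coefficient, s = -1 is a root, so (s + 1) divides it; the quotient is 21·s^4 - 103·s^3 + 911·s^2 + 4163·s + 1608.
Then s = -8/3 is a root, giving the factor (3·s + 8) and quotient 7·s^3 - 53·s^2 + 445·s + 201.
Continuing, s = -3/7 is a root, giving the factor (7·s + 3) and quotient s^2 - 8·s + 67.
The quadratic s^2 - 8·s + 67 has discriminant -204 < 0 and is irreducible over ℤ.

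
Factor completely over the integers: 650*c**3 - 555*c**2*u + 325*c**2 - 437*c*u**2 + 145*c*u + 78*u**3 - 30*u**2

(10*c - 13*u + 5)*(13*c - 2*u)*(5*c + 3*u)

Group: 13*c*(50*c**2 - 35*c*u + 25*c - 39*u**2 + 15*u) - 2*u*(50*c**2 - 35*c*u + 25*c - 39*u**2 + 15*u); both groups contain (50*c**2 - 35*c*u + 25*c - 39*u**2 + 15*u), so (13*c - 2*u) is a factor with cofactor 50*c**2 - 35*c*u + 25*c - 39*u**2 + 15*u.
The cofactor groups again: 50*c**2 - 35*c*u + 25*c - 39*u**2 + 15*u = 10*c*(5*c + 3*u) + (-13*u + 5)*(5*c + 3*u); both groups contain (5*c + 3*u), giving (10*c - 13*u + 5)*(5*c + 3*u).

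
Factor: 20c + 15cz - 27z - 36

(3z + 4)(5c - 9)

Group as (15cz + 20c) + (-27z - 36) = 5c(3z + 4) - 9(3z + 4).
Both groups share the factor (3z + 4).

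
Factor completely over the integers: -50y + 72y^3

Factor out 2y, leaving 36y^2 - 25, which is a difference of two squares.

2y(6y + 5)(6y - 5)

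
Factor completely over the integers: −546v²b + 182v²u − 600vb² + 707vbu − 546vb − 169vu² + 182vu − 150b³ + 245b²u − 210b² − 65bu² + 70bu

−(14v + 10b − 13u + 14)(3b − u)(13v + 5b)

Group: 13v(−42vb + 14vu − 30b² + 49bu − 42b − 13u² + 14u) + 5b(−42vb + 14vu − 30b² + 49bu − 42b − 13u² + 14u); both groups contain (−42vb + 14vu − 30b² + 49bu − 42b − 13u² + 14u), so (13v + 5b) is a factor with cofactor −42vb + 14vu − 30b² + 49bu − 42b − 13u² + 14u.
The cofactor groups again: −42vb + 14vu − 30b² + 49bu − 42b − 13u² + 14u = −3b(14v + 10b − 13u + 14) + u(14v + 10b − 13u + 14); both groups contain (14v + 10b − 13u + 14), giving −(3b − u)(14v + 10b − 13u + 14).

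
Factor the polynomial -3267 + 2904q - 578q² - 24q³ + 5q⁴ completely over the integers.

(5q - 9)(q + 11)(q - 11)(q - 3)

Among the possible rational roots, q = -11 is a root, giving the factor (q + 11) and quotient 5q³ - 79q² + 291q - 297.
Next, q = 11 is a root, so (q - 11) is a factor; dividing leaves 5q² - 24q + 27.
The remaining quadratic factors as (5q - 9)(q - 3).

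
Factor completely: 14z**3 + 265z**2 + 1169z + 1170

Testing divisors of the constant over divisors of the leading coefficient, z = −9/2 is a root, so (2z + 9) is a factor; dividing leaves 7z**2 + 101z + 130.
The remaining quadratic factors as (z + 13)(7z + 10).

(2z + 9)(7z + 10)(z + 13)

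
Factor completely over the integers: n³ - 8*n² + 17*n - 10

Among the possible rational roots, n = 2 is a root, so (n - 2) is a factor; dividing leaves n² - 6*n + 5.
The remaining quadratic factors as (n - 5)(n - 1).

(n - 1)*(n - 2)*(n - 5)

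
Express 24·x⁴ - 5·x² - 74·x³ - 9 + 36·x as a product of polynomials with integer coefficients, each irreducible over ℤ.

Among the possible rational roots, x = -3/4 is a root, so (4·x + 3) divides it; the quotient is 6·x³ - 23·x² + 16·x - 3.
Then x = 3 is a root, giving the factor (x - 3) and quotient 6·x² - 5·x + 1.
The remaining quadratic factors as (3·x - 1)(2·x - 1).

(2·x - 1)·(3·x - 1)·(4·x + 3)·(x - 3)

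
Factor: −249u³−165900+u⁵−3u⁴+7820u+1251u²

(u+10)(u+14)(u−15)(u²−12u+79)

Among the possible rational roots, u = −10 is a root, so (u+10) divides it; the quotient is u⁴−13u³−119u²+2441u−16590.
Continuing, u = −14 is a root, giving the factor (u+14) and quotient u³−27u²+259u−1185.
Continuing, u = 15 is a root, so (u−15) divides it; the quotient is u²−12u+79.
The quadratic u²−12u+79 has discriminant −172 < 0 and is irreducible over ℤ.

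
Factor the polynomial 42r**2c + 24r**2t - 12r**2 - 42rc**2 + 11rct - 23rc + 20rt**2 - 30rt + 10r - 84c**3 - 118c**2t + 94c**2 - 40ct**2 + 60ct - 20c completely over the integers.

Group: 7c(6r**2 - 6rc + 5rt - 5r - 12c**2 - 10ct + 10c) + (4t - 2)(6r**2 - 6rc + 5rt - 5r - 12c**2 - 10ct + 10c); both groups contain (6r**2 - 6rc + 5rt - 5r - 12c**2 - 10ct + 10c), so (7c + 4t - 2) is a factor with cofactor 6r**2 - 6rc + 5rt - 5r - 12c**2 - 10ct + 10c.
The cofactor groups again: 6r**2 - 6rc + 5rt - 5r - 12c**2 - 10ct + 10c = r(6r + 6c + 5t - 5) - 2c(6r + 6c + 5t - 5); both groups contain (6r + 6c + 5t - 5), giving (r - 2c)(6r + 6c + 5t - 5).

(r - 2c)(6r + 6c + 5t - 5)(7c + 4t - 2)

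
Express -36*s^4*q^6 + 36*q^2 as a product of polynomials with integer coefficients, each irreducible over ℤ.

Every term has a factor of 36*q^2; factoring it out leaves -s^4*q^4 + 1.
Recognize a difference of squares with the parts 1 and s^2*q^2.
-s^2*q^2 + 1 is again a difference of squares: (-s*q + 1)*(s*q + 1).

-36*q^2*(s*q + 1)*(s*q - 1)*(s^2*q^2 + 1)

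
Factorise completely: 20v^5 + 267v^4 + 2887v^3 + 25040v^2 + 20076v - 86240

Testing divisors of the constant over divisors of the leading coefficient, v = -10 is a root, so (v + 10) divides it; the quotient is 20v^4 + 67v^3 + 2217v^2 + 2870v - 8624.
Continuing, v = 7/5 is a root, so (5v - 7) divides it; the quotient is 4v^3 + 19v^2 + 470v + 1232.
Then v = -11/4 is a root, so (4v + 11) divides it; the quotient is v^2 + 2v + 112.
The quadratic v^2 + 2v + 112 has discriminant -444 < 0 and is irreducible over ℤ.

(4v + 11)(5v - 7)(v + 10)(v^2 + 2v + 112)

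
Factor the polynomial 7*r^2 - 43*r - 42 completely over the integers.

Need a pair with product 7·(-42) = -294 and sum -43: that's 6 and -49.
Split the middle term: 7*r^2 + 6*r - 49*r - 42 = r*(7*r + 6) - 7*(7*r + 6).

(7*r + 6)*(r - 7)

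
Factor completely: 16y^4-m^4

(2y-m)(2y+m)(4y^2+m^2)

Write as (4y^2)² − (m^2)², then factor 4y^2-m^2 once more.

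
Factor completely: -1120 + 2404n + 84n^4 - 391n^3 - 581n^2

(3n + 8)(4n - 7)(7n - 4)(n - 5)

Among the possible rational roots, n = 4/7 is a root, giving the factor (7n - 4) and quotient 12n^3 - 49n^2 - 111n + 280.
Continuing, n = -8/3 is a root, so (3n + 8) divides it; the quotient is 4n^2 - 27n + 35.
The remaining quadratic factors as (4n - 7)(n - 5).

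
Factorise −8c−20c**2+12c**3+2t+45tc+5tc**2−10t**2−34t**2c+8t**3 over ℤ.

Group: 2t(4t**2−19tc−t+12c**2+4c) + (c−2)(4t**2−19tc−t+12c**2+4c); both groups contain (4t**2−19tc−t+12c**2+4c), so (2t+c−2) is a factor with cofactor 4t**2−19tc−t+12c**2+4c.
The cofactor groups again: 4t**2−19tc−t+12c**2+4c = 4t(t−4c) + (−3c−1)(t−4c); both groups contain (t−4c), giving (4t−3c−1)(t−4c).

(4t−3c−1)(t−4c)(2t+c−2)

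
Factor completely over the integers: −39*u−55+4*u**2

(4*u+5)*(u−11)

Need a pair with product 4·(−55) = −220 and sum −39: that's −44 and 5.
Split the middle term: 4*u**2−44*u + 5*u−55 = 4*u*(u−11) + 5*(u−11).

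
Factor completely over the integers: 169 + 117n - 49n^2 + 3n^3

Among the possible rational roots, n = 13/3 is a root, giving the factor (3n - 13) and quotient n^2 - 12n - 13.
The remaining quadratic factors as (n + 1)(n - 13).

(3n - 13)(n + 1)(n - 13)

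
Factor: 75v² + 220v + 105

Pull out the common factor 5, then factor the remaining trinomial.

5(3v + 7)(5v + 3)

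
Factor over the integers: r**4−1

(r+1)(r−1)(r**2+1)

(r)⁴ − (1)⁴ = ((r)² − (1)²)((r)² + (1)²); the first factor splits again, the second (r**2+1) is irreducible.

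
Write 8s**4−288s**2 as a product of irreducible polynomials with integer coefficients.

Every term has a factor of 8s**2. Then s**2−36 = (s)² − (6)².

8s**2(s+6)(s−6)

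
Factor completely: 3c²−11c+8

(3c−8)(c−1)

Need a pair with product 3·8 = 24 and sum −11: that's −3 and −8.
Split the middle term: 3c²−3c − 8c+8 = 3c(c−1) − 8(c−1).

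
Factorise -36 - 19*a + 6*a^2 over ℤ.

Need a pair with product 6·(-36) = -216 and sum -19: that's 8 and -27.
Split the middle term: 6*a^2 + 8*a - 27*a - 36 = 2*a*(3*a + 4) - 9*(3*a + 4).

(2*a - 9)*(3*a + 4)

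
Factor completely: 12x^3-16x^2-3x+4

(2x+1)(2x-1)(3x-4)

Group as (12x^3-3x) + (-16x^2+4) = 3x(4x^2-1) - 4(4x^2-1).
Both groups share the factor (4x^2-1).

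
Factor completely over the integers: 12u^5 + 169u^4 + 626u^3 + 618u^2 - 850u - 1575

(3u + 7)(4u - 5)(u + 9)(u^2 + 4u + 5)

Among the possible rational roots, u = -9 is a root, so (u + 9) divides it; the quotient is 12u^4 + 61u^3 + 77u^2 - 75u - 175.
Then u = 5/4 is a root, so (4u - 5) divides it; the quotient is 3u^3 + 19u^2 + 43u + 35.
Next, u = -7/3 is a root, so (3u + 7) is a factor; dividing leaves u^2 + 4u + 5.
The quadratic u^2 + 4u + 5 has discriminant -4 < 0 and is irreducible over ℤ.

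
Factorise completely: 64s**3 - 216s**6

-8s**3(3s - 2)(9s**2 + 6s + 4)

Every term has a factor of 8s**3; factoring it out leaves -27s**3 + 8.
Recognize a difference of cubes with the parts 2 and 3s.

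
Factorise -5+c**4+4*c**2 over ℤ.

Substitute u = c**2 to get a quadratic in u, then factor.
c**2-1 is a difference of squares.
c**2+5 is irreducible over ℤ (always positive, so no real roots).

(c+1)*(c-1)*(c**2+5)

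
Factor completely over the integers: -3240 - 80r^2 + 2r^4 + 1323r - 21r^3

(2r - 9)(r + 8)(r - 5)(r - 9)

Testing divisors of the constant over divisors of the leading coefficient, r = 5 is a root, so (r - 5) divides it; the quotient is 2r^3 - 11r^2 - 135r + 648.
Continuing, r = 9 is a root, so (r - 9) divides it; the quotient is 2r^2 + 7r - 72.
The remaining quadratic factors as (2r - 9)(r + 8).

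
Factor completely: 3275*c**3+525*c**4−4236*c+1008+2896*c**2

Trying the rational-root candidates, c = −14/3 is a root, so (3*c+14) divides it; the quotient is 175*c**3+275*c**2−318*c+72.
Continuing, c = 2/5 is a root, giving the factor (5*c−2) and quotient 35*c**2+69*c−36.
The remaining quadratic factors as (5*c+12)(7*c−3).

(3*c+14)*(5*c+12)*(5*c−2)*(7*c−3)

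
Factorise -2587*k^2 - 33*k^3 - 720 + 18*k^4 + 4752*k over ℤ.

Testing divisors of the constant over divisors of the leading coefficient, k = -12 is a root, so (k + 12) divides it; the quotient is 18*k^3 - 249*k^2 + 401*k - 60.
Continuing, k = 12 is a root, so (k - 12) divides it; the quotient is 18*k^2 - 33*k + 5.
The remaining quadratic factors as (3*k - 5)(6*k - 1).

(3*k - 5)*(6*k - 1)*(k + 12)*(k - 12)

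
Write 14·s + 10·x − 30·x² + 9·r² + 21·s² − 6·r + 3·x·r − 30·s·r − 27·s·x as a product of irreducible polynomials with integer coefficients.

(3·s − 6·x − 3·r + 2)·(7·s + 5·x − 3·r)

Group: 7·s·(3·s − 6·x − 3·r + 2) + (5·x − 3·r)·(3·s − 6·x − 3·r + 2); both groups contain (3·s − 6·x − 3·r + 2).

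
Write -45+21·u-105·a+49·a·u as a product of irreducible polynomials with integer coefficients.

(7·a+3)·(7·u-15)

Group as (49·a·u-105·a) + (21·u-45) = 7·a·(7·u-15) + 3·(7·u-15).
Both groups share the factor (7·u-15).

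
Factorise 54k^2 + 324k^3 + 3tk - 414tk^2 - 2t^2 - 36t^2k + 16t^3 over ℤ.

(8t - 6k - 1)(t - 6k)(2t + 9k)

Group: t(16t^2 + 60tk - 2t - 54k^2 - 9k) - 6k(16t^2 + 60tk - 2t - 54k^2 - 9k); both groups contain (16t^2 + 60tk - 2t - 54k^2 - 9k), so (t - 6k) is a factor with cofactor 16t^2 + 60tk - 2t - 54k^2 - 9k.
The cofactor groups again: 16t^2 + 60tk - 2t - 54k^2 - 9k = 8t(2t + 9k) + (-6k - 1)(2t + 9k); both groups contain (2t + 9k), giving (8t - 6k - 1)(2t + 9k).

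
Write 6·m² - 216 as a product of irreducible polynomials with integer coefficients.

6·(m + 6)·(m - 6)

Every term has a factor of 6. Then m² - 36 = (m)² − (6)².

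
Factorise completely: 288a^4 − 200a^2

8a^2(6a + 5)(6a − 5)

Every term has a factor of 8a^2. Then 36a^2 − 25 = (6a)² − (5)².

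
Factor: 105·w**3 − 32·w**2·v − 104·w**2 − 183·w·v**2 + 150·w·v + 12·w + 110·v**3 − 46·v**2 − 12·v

Group: w·(105·w**2 + 73·w·v − 104·w − 110·v**2 + 46·v + 12) − v·(105·w**2 + 73·w·v − 104·w − 110·v**2 + 46·v + 12); both groups contain (105·w**2 + 73·w·v − 104·w − 110·v**2 + 46·v + 12), so (w − v) is a factor with cofactor 105·w**2 + 73·w·v − 104·w − 110·v**2 + 46·v + 12.
The cofactor groups again: 105·w**2 + 73·w·v − 104·w − 110·v**2 + 46·v + 12 = 7·w·(15·w − 11·v − 2) + (10·v − 6)·(15·w − 11·v − 2); both groups contain (15·w − 11·v − 2), giving (7·w + 10·v − 6)·(15·w − 11·v − 2).

(15·w − 11·v − 2)·(w − v)·(7·w + 10·v − 6)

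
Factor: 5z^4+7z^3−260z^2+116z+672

(5z+7)(z+8)(z−2)(z−6)

By the rational root theorem, z = 6 is a root, so (z−6) divides it; the quotient is 5z^3+37z^2−38z−112.
Continuing, z = 2 is a root, so (z−2) divides it; the quotient is 5z^2+47z+56.
The remaining quadratic factors as (z+8)(5z+7).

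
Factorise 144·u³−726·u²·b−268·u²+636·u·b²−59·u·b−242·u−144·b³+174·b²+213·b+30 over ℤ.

Group: 8·u·(18·u²−84·u·b−47·u+48·b²+38·b+5) + (−3·b+6)·(18·u²−84·u·b−47·u+48·b²+38·b+5); both groups contain (18·u²−84·u·b−47·u+48·b²+38·b+5), so (8·u−3·b+6) is a factor with cofactor 18·u²−84·u·b−47·u+48·b²+38·b+5.
The cofactor groups again: 18·u²−84·u·b−47·u+48·b²+38·b+5 = 2·u·(9·u−6·b−1) + (−8·b−5)·(9·u−6·b−1); both groups contain (9·u−6·b−1), giving (2·u−8·b−5)·(9·u−6·b−1).

(8·u−3·b+6)·(9·u−6·b−1)·(2·u−8·b−5)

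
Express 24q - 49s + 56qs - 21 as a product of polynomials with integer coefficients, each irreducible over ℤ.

Group as (56qs + 24q) + (-49s - 21) = 8q(7s + 3) - 7(7s + 3).
Both groups share the factor (7s + 3).

(7s + 3)(8q - 7)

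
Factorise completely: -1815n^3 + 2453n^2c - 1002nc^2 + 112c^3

Group: 11n(-165n^2 + 118nc - 16c^2) - 7c(-165n^2 + 118nc - 16c^2); both groups contain (-165n^2 + 118nc - 16c^2), so (11n - 7c) is a factor with cofactor -165n^2 + 118nc - 16c^2.
The cofactor groups again: -165n^2 + 118nc - 16c^2 = -11n(15n - 8c) + 2c(15n - 8c); both groups contain (15n - 8c), giving -(11n - 2c)(15n - 8c).

-(11n - 2c)(11n - 7c)(15n - 8c)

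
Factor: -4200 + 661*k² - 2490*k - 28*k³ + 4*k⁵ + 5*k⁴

(4*k + 5)*(k + 7)*(k - 4)*(k² - 3*k + 30)

Trying the rational-root candidates, k = -5/4 is a root, giving the factor (4*k + 5) and quotient k⁴ - 7*k² + 174*k - 840.
Next, k = 4 is a root, so (k - 4) is a factor; dividing leaves k³ + 4*k² + 9*k + 210.
Continuing, k = -7 is a root, so (k + 7) is a factor; dividing leaves k² - 3*k + 30.
The quadratic k² - 3*k + 30 has discriminant -111 < 0 and is irreducible over ℤ.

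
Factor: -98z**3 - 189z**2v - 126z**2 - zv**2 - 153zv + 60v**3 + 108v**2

-(2z - v)(7z + 12v)(7z + 5v + 9)

Group: 7z(-14z**2 - 17zv + 12v**2) + (5v + 9)(-14z**2 - 17zv + 12v**2); both groups contain (-14z**2 - 17zv + 12v**2), so (7z + 5v + 9) is a factor with cofactor -14z**2 - 17zv + 12v**2.
The cofactor groups again: -14z**2 - 17zv + 12v**2 = -2z(7z + 12v) + v(7z + 12v); both groups contain (7z + 12v), giving -(2z - v)(7z + 12v).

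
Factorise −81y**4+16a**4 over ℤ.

(2a+3y)(2a−3y)(4a**2+9y**2)

Write as (4a**2)² − (9y**2)², then factor 4a**2−9y**2 once more.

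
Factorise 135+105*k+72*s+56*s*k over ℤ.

Group as (56*s*k+72*s) + (105*k+135) = 8*s*(7*k+9) + 15*(7*k+9).
Both groups share the factor (7*k+9).

(7*k+9)*(8*s+15)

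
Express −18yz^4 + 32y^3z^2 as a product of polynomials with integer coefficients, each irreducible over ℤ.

2yz^2(4y + 3z)(4y − 3z)

Factor out 2yz^2, leaving 16y^2 − 9z^2, which is a difference of two squares.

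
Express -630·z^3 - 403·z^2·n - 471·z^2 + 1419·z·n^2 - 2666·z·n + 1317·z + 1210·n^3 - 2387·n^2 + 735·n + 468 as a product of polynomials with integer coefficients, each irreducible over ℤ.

Group: 10·z·(-63·z^2 + 29·z·n - 129·z + 110·n^2 - 87·n - 36) + (11·n - 13)·(-63·z^2 + 29·z·n - 129·z + 110·n^2 - 87·n - 36); both groups contain (-63·z^2 + 29·z·n - 129·z + 110·n^2 - 87·n - 36), so (10·z + 11·n - 13) is a factor with cofactor -63·z^2 + 29·z·n - 129·z + 110·n^2 - 87·n - 36.
The cofactor groups again: -63·z^2 + 29·z·n - 129·z + 110·n^2 - 87·n - 36 = -9·z·(7·z - 11·n + 12) + (-10·n - 3)·(7·z - 11·n + 12); both groups contain (7·z - 11·n + 12), giving -(9·z + 10·n + 3)·(7·z - 11·n + 12).

-(7·z - 11·n + 12)·(9·z + 10·n + 3)·(10·z + 11·n - 13)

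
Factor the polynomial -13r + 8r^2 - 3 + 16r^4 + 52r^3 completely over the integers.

Among the possible rational roots, r = -3 is a root, so (r + 3) divides it; the quotient is 16r^3 + 4r^2 - 4r - 1.
Continuing, r = -1/4 is a root, giving the factor (4r + 1) and quotient 4r^2 - 1.
The remaining quadratic factors as (2r - 1)(2r + 1).

(2r + 1)(2r - 1)(4r + 1)(r + 3)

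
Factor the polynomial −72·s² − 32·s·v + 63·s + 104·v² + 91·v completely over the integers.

Group: −8·s·(9·s + 13·v) + (8·v + 7)·(9·s + 13·v); both groups contain (9·s + 13·v).

−(8·s − 8·v − 7)·(9·s + 13·v)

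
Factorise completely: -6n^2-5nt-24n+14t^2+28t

Group: -6n(n+2t+4) + 7t(n+2t+4); both groups contain (n+2t+4).

-(6n-7t)(n+2t+4)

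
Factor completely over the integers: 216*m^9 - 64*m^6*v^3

Factor out 8*m^6 first: what remains is 27*m^3 - 8*v^3.
Recognize a difference of cubes with the parts 3*m and 2*v.

8*m^6*(3*m - 2*v)*(9*m^2 + 6*m*v + 4*v^2)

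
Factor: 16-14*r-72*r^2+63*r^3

Group as (63*r^3-14*r) + (-72*r^2+16) = 7*r*(9*r^2-2) - 8*(9*r^2-2).
Both groups share the factor (9*r^2-2).

(7*r-8)*(9*r^2-2)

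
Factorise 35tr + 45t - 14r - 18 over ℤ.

(5t - 2)(7r + 9)

Group as (35tr + 45t) + (-14r - 18) = 5t(7r + 9) - 2(7r + 9).
Both groups share the factor (7r + 9).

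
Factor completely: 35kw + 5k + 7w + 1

(5k + 1)(7w + 1)

Group as (35kw + 5k) + (7w + 1) = 5k(7w + 1) + (7w + 1).
Both groups share the factor (7w + 1).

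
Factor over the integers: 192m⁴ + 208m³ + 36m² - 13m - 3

By the rational root theorem, m = 1/4 is a root, giving the factor (4m - 1) and quotient 48m³ + 64m² + 25m + 3.
Next, m = -3/4 is a root, giving the factor (4m + 3) and quotient 12m² + 7m + 1.
The remaining quadratic factors as (4m + 1)(3m + 1).

(3m + 1)(4m + 1)(4m + 3)(4m - 1)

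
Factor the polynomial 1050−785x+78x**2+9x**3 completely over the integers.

Among the possible rational roots, x = −15 is a root, giving the factor (x+15) and quotient 9x**2−57x+70.
The remaining quadratic factors as (3x−14)(3x−5).

(3x−14)(3x−5)(x+15)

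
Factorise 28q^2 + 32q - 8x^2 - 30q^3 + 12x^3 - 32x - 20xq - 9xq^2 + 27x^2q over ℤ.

Group: 3x(4x^2 + xq - 8x - 5q^2 + 8q) + (6q + 4)(4x^2 + xq - 8x - 5q^2 + 8q); both groups contain (4x^2 + xq - 8x - 5q^2 + 8q), so (3x + 6q + 4) is a factor with cofactor 4x^2 + xq - 8x - 5q^2 + 8q.
The cofactor groups again: 4x^2 + xq - 8x - 5q^2 + 8q = x(4x + 5q - 8) - q(4x + 5q - 8); both groups contain (4x + 5q - 8), giving (x - q)(4x + 5q - 8).

(x - q)(4x + 5q - 8)(3x + 6q + 4)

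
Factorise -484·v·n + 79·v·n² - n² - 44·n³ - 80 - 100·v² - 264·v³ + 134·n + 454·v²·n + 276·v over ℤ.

Group: 11·v·(-24·v² + 50·v·n - 20·v - 11·n² - 14·n + 16) + (4·n - 5)·(-24·v² + 50·v·n - 20·v - 11·n² - 14·n + 16); both groups contain (-24·v² + 50·v·n - 20·v - 11·n² - 14·n + 16), so (11·v + 4·n - 5) is a factor with cofactor -24·v² + 50·v·n - 20·v - 11·n² - 14·n + 16.
The cofactor groups again: -24·v² + 50·v·n - 20·v - 11·n² - 14·n + 16 = -4·v·(6·v - 11·n + 8) + (n + 2)·(6·v - 11·n + 8); both groups contain (6·v - 11·n + 8), giving -(4·v - n - 2)·(6·v - 11·n + 8).

-(6·v - 11·n + 8)·(4·v - n - 2)·(11·v + 4·n - 5)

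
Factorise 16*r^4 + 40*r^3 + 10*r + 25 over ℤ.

(2*r + 5)*(8*r^3 + 5)

Group as (16*r^4 + 10*r) + (40*r^3 + 25) = 2*r*(8*r^3 + 5) + 5*(8*r^3 + 5).
Both groups share the factor (8*r^3 + 5).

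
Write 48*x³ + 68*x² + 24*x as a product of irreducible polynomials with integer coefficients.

4*x*(3*x + 2)*(4*x + 3)

Pull out the common factor 4*x, then factor the remaining trinomial.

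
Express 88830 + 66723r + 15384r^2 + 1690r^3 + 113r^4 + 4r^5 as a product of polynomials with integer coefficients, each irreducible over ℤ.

Among the possible rational roots, r = -7 is a root, so (r + 7) divides it; the quotient is 4r^4 + 85r^3 + 1095r^2 + 7719r + 12690.
Next, r = -10 is a root, giving the factor (r + 10) and quotient 4r^3 + 45r^2 + 645r + 1269.
Continuing, r = -9/4 is a root, giving the factor (4r + 9) and quotient r^2 + 9r + 141.
The quadratic r^2 + 9r + 141 has discriminant -483 < 0 and is irreducible over ℤ.

(4r + 9)(r + 10)(r + 7)(r^2 + 9r + 141)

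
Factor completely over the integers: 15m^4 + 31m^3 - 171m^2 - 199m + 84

(3m - 1)(5m + 7)(m + 4)(m - 3)

Trying the rational-root candidates, m = -7/5 is a root, so (5m + 7) divides it; the quotient is 3m^3 + 2m^2 - 37m + 12.
Continuing, m = 1/3 is a root, giving the factor (3m - 1) and quotient m^2 + m - 12.
The remaining quadratic factors as (m - 3)(m + 4).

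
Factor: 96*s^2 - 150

Pull out the common factor 6; 16*s^2 - 25 is a difference of squares.

6*(4*s + 5)*(4*s - 5)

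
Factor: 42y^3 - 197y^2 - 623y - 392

(6y + 7)(7y + 8)(y - 7)

By the rational root theorem, y = -7/6 is a root, giving the factor (6y + 7) and quotient 7y^2 - 41y - 56.
The remaining quadratic factors as (y - 7)(7y + 8).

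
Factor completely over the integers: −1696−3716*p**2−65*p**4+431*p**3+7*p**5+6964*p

(7*p−2)*(p−2)*(p−8)*(p**2+p+53)

By the rational root theorem, p = 2 is a root, giving the factor (p−2) and quotient 7*p**4−51*p**3+329*p**2−3058*p+848.
Then p = 8 is a root, giving the factor (p−8) and quotient 7*p**3+5*p**2+369*p−106.
Next, p = 2/7 is a root, giving the factor (7*p−2) and quotient p**2+p+53.
The quadratic p**2+p+53 has discriminant −211 < 0 and is irreducible over ℤ.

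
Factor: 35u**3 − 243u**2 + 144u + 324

(5u − 9)(7u + 6)(u − 6)

Among the possible rational roots, u = 9/5 is a root, giving the factor (5u − 9) and quotient 7u**2 − 36u − 36.
The remaining quadratic factors as (7u + 6)(u − 6).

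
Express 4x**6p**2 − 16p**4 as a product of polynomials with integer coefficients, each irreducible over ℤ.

4p**2(x**3 − 2p)(x**3 + 2p)

Factor out 4p**2 first: what remains is x**6 − 4p**2.
Recognize a difference of squares with the parts x**3 and 2p.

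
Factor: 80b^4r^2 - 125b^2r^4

Factor out 5b^2r^2, leaving 16b^2 - 25r^2, which is a difference of two squares.

5b^2r^2(4b + 5r)(4b - 5r)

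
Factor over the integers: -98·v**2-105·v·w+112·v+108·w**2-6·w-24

-(14·v-9·w-4)·(7·v+12·w-6)

Group: -7·v·(14·v-9·w-4) + (-12·w+6)·(14·v-9·w-4); both groups contain (14·v-9·w-4).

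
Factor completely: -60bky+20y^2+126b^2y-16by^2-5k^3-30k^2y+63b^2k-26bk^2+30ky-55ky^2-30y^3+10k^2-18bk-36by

(7b+k+3y-2)(9b-5k-5y)(k+2y)

Group: 9b(7bk+14by+k^2+5ky-2k+6y^2-4y) + (-5k-5y)(7bk+14by+k^2+5ky-2k+6y^2-4y); both groups contain (7bk+14by+k^2+5ky-2k+6y^2-4y), so (9b-5k-5y) is a factor with cofactor 7bk+14by+k^2+5ky-2k+6y^2-4y.
The cofactor groups again: 7bk+14by+k^2+5ky-2k+6y^2-4y = k(7b+k+3y-2) + 2y(7b+k+3y-2); both groups contain (7b+k+3y-2), giving (k+2y)(7b+k+3y-2).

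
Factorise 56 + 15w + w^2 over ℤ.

Two integers with product 56 and sum 15 are 7 and 8.

(w + 7)(w + 8)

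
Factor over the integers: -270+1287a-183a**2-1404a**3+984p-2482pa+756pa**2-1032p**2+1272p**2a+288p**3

(12p-9a-10)(4p+12a-9)(6p+13a-3)

Group: 4p(72p**2+102pa-96p-117a**2-103a+30) + (12a-9)(72p**2+102pa-96p-117a**2-103a+30); both groups contain (72p**2+102pa-96p-117a**2-103a+30), so (4p+12a-9) is a factor with cofactor 72p**2+102pa-96p-117a**2-103a+30.
The cofactor groups again: 72p**2+102pa-96p-117a**2-103a+30 = 12p(6p+13a-3) + (-9a-10)(6p+13a-3); both groups contain (6p+13a-3), giving (12p-9a-10)(6p+13a-3).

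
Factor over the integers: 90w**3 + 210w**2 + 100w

Pull out the common factor 10w, then factor the remaining trinomial.

10w(3w + 2)(3w + 5)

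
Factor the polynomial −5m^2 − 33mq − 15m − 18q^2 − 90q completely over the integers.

Group: −m(5m + 3q + 15) − 6q(5m + 3q + 15); both groups contain (5m + 3q + 15).

−(5m + 3q + 15)(m + 6q)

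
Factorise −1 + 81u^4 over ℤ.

(3u + 1)(3u − 1)(9u^2 + 1)

Difference of squares twice: with A = 3u and B = 1, A⁴ − B⁴ = (A² − B²)(A² + B²), and A² − B² factors again.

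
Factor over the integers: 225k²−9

9(5k+1)(5k−1)

Every term has a factor of 9. Then 25k²−1 = (5k)² − (1)².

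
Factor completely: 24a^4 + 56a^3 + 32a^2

8a^2(3a + 4)(a + 1)

Pull out the common factor 8a^2, then factor the remaining trinomial.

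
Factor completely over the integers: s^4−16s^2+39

Substitute u = s^2 to get a quadratic in u, then factor.
s^2−3 is irreducible over ℤ (3 is not a perfect square).
s^2−13 is irreducible over ℤ (13 is not a perfect square).

(s^2−13)(s^2−3)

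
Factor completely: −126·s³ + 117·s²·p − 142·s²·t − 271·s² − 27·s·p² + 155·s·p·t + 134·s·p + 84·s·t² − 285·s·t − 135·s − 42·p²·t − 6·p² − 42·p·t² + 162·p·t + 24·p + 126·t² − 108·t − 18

Group: 2·s·(−63·s² + 27·s·p − 71·s·t − 41·s + 42·p·t + 6·p + 42·t² − 36·t − 6) + (−p + 3)·(−63·s² + 27·s·p − 71·s·t − 41·s + 42·p·t + 6·p + 42·t² − 36·t − 6); both groups contain (−63·s² + 27·s·p − 71·s·t − 41·s + 42·p·t + 6·p + 42·t² − 36·t − 6), so (2·s − p + 3) is a factor with cofactor −63·s² + 27·s·p − 71·s·t − 41·s + 42·p·t + 6·p + 42·t² − 36·t − 6.
The cofactor groups again: −63·s² + 27·s·p − 71·s·t − 41·s + 42·p·t + 6·p + 42·t² − 36·t − 6 = −9·s·(7·s − 3·p − 3·t + 3) + (−14·t − 2)·(7·s − 3·p − 3·t + 3); both groups contain (7·s − 3·p − 3·t + 3), giving −(9·s + 14·t + 2)·(7·s − 3·p − 3·t + 3).

−(7·s − 3·p − 3·t + 3)·(2·s − p + 3)·(9·s + 14·t + 2)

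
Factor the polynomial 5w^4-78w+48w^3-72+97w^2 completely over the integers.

(5w+3)(w+4)(w+6)(w-1)

Testing divisors of the constant over divisors of the leading coefficient, w = -3/5 is a root, so (5w+3) divides it; the quotient is w^3+9w^2+14w-24.
Then w = -4 is a root, so (w+4) is a factor; dividing leaves w^2+5w-6.
The remaining quadratic factors as (w-1)(w+6).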